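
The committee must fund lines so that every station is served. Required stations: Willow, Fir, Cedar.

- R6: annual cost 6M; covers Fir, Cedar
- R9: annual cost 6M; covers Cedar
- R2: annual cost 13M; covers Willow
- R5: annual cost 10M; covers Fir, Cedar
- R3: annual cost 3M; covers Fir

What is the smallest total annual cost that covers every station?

Choose R6 and R2: together they cover Willow, Fir, Cedar — every station.
Total annual cost: 6 + 13 = 19.
No cover costs less than 19.

19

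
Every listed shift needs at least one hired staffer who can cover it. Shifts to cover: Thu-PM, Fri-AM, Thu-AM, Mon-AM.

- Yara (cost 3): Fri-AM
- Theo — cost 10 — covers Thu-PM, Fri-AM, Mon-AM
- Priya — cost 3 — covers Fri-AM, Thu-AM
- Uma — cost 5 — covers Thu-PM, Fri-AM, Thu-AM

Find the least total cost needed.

Choose Theo and Priya: together they cover Thu-PM, Fri-AM, Thu-AM, Mon-AM — every shift.
Total cost: 10 + 3 = 13.

13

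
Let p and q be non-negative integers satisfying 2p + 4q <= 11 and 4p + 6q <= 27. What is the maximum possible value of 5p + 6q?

Relaxing integrality, the LP optimum is 27.50 at (p,q) = (5.5, 0), which is not an integer point.
(p,q)=(5,0) is feasible, giving 25.
(p,q)=(4,0) is feasible, giving 20.
The best lattice point is (5,0), giving 25.

25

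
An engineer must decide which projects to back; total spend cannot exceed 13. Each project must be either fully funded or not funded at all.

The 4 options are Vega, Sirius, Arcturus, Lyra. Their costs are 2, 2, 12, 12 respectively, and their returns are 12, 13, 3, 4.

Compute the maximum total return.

Treat it as a binary knapsack problem.
Allowing fractional choices, the relaxed optimum would be about 28.0, but projects are indivisible.
Vega + Sirius: cost 2 + 2 = 4 ≤ 13, return 12 + 13 = 25.
Vega: cost 2 ≤ 13, return 12.
Sirius: cost 2 ≤ 13, return 13.
Best is Vega and Sirius with total return 25.

25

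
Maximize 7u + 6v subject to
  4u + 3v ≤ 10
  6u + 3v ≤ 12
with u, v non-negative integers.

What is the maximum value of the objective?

19

The continuous relaxation peaks at (0, 3.33) with value 20.00; rounding to a feasible lattice point costs some objective.
(u,v)=(1,2): 4·1+3·2=10≤10, 6·1+3·2=12≤12, objective 19.
(u,v)=(0,3): 4·0+3·3=9≤10, 6·0+3·3=9≤12, objective 18.
Maximum is 19 at (u,v)=(1,2).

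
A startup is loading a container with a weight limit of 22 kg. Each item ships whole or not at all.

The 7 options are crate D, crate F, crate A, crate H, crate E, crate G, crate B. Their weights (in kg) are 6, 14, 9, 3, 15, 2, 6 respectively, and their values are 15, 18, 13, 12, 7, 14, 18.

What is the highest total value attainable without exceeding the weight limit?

59

This is an integer program with binary decision variables.
Allowing fractional choices, the relaxed optimum would be about 66.2, but items are indivisible.
crate D + crate H + crate G + crate B: weight 6 + 3 + 2 + 6 = 17 ≤ 22, value 15 + 12 + 14 + 18 = 59.
crate A + crate H + crate G + crate B: weight 9 + 3 + 2 + 6 = 20 ≤ 22, value 13 + 12 + 14 + 18 = 57.
crate D + crate A + crate H + crate G: weight 6 + 9 + 3 + 2 = 20 ≤ 22, value 15 + 13 + 12 + 14 = 54.
Best is crate D, crate H, crate G, and crate B with total value 59.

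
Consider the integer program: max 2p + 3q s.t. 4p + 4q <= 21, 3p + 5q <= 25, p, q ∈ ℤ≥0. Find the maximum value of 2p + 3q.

(p,q)=(0,5): 4·0+4·5=20≤21, 3·0+5·5=25≤25, objective 15.
(p,q)=(1,4): 4·1+4·4=20≤21, 3·1+5·4=23≤25, objective 14.
(p,q)=(0,4): 4·0+4·4=16≤21, 3·0+5·4=20≤25, objective 12.
(p,q)=(1,3): 4·1+4·3=16≤21, 3·1+5·3=18≤25, objective 11.
The best lattice point is (0,5), giving 15.

15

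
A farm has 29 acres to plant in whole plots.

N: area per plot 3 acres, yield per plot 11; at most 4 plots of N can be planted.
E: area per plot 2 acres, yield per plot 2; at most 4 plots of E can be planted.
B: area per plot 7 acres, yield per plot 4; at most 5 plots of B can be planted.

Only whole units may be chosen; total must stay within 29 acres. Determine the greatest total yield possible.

56

N has the best ratio (11/3); taking only N gives at most 4×11 = 44 (stopped by the supply cap of 4).
Mixing does better — 4×N, 4×E, and 1×B: area 27 ≤ 29, yield 4·11 + 4·2 + 1·4 = 56.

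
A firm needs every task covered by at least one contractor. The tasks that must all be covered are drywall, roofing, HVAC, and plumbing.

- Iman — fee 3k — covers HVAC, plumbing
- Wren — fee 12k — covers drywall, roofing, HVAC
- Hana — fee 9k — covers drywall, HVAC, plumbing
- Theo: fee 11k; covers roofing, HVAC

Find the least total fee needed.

15

Choose Iman and Wren: together they cover drywall, roofing, HVAC, plumbing — every task.
Total fee: 3 + 12 = 15.
No cover costs less than 15.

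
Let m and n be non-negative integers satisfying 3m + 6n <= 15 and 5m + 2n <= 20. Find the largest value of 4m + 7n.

(m,n)=(3,1) is feasible, giving 19.
(m,n)=(4,0) is feasible, giving 16.
(m,n)=(2,1) is feasible, giving 15.
No feasible integer point exceeds 19.

19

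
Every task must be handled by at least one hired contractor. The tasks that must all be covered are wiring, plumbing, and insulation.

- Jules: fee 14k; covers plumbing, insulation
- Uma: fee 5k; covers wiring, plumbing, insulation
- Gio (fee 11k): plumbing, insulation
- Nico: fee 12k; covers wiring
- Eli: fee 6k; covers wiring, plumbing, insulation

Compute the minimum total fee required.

5

This is a weighted set-cover instance.
Uma alone covers wiring, plumbing, insulation — every task.
Total fee: 5.
No cover costs less than 5.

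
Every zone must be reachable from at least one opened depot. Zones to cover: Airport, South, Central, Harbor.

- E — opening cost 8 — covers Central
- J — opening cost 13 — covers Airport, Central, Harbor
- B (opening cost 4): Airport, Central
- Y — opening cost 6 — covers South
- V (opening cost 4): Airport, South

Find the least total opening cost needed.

This is a weighted set-cover instance.
Choose J and V: together they cover Airport, South, Central, Harbor — every zone.
Total opening cost: 13 + 4 = 17.

17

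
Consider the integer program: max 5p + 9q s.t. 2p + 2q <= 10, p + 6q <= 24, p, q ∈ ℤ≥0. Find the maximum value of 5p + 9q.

Relaxing integrality, the LP optimum is 40.20 at (p,q) = (1.2, 3.8), which is not an integer point.
(p,q)=(2,3): 2·2+2·3=10≤10, 1·2+6·3=20≤24, objective 37.
(p,q)=(0,4): 2·0+2·4=8≤10, 1·0+6·4=24≤24, objective 36.
(p,q)=(3,2): 2·3+2·2=10≤10, 1·3+6·2=15≤24, objective 33.
(p,q)=(1,3): 2·1+2·3=8≤10, 1·1+6·3=19≤24, objective 32.
No feasible integer point exceeds 37.

37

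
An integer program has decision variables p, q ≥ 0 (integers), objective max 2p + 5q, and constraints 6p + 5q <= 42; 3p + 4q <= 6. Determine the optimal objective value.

5

(p,q)=(0,1): 6·0+5·1=5≤42, 3·0+4·1=4≤6, objective 5.
(p,q)=(1,0): 6·1+5·0=6≤42, 3·1+4·0=3≤6, objective 2.
(p,q)=(0,0): 6·0+5·0=0≤42, 3·0+4·0=0≤6, objective 0.
Maximum is 5 at (p,q)=(0,1).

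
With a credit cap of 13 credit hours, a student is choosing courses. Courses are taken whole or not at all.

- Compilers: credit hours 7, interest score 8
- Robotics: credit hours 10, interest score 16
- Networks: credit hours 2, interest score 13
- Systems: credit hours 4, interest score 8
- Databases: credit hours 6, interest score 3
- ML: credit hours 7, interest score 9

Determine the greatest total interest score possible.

30

This is a 0-1 knapsack instance.
Allowing fractional choices, the relaxed optimum would be about 32.2, but courses are indivisible.
Compilers + Networks + Systems: credit hours 7 + 2 + 4 = 13 ≤ 13, interest score 8 + 13 + 8 = 29.
Robotics + Networks: credit hours 10 + 2 = 12 ≤ 13, interest score 16 + 13 = 29.
Networks + Systems + ML: credit hours 2 + 4 + 7 = 13 ≤ 13, interest score 13 + 8 + 9 = 30.
Best is Networks, Systems, and ML with total interest score 30.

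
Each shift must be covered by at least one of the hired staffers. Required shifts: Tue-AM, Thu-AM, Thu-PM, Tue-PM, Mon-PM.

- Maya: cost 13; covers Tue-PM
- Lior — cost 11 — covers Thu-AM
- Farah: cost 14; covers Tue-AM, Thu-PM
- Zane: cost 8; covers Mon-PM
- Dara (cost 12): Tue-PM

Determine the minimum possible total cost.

45

This is a weighted set-cover instance.
Choose Lior, Farah, Zane, and Dara: together they cover Tue-AM, Thu-AM, Thu-PM, Tue-PM, Mon-PM — every shift.
Total cost: 11 + 14 + 8 + 12 = 45.
No cover costs less than 45.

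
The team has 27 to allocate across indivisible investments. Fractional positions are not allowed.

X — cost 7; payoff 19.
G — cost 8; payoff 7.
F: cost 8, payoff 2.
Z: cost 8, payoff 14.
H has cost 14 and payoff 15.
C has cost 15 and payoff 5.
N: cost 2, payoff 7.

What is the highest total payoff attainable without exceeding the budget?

Take X, G, Z, and N: cost 7 + 8 + 8 + 2 = 25 ≤ 27, payoff 19 + 7 + 14 + 7 = 47.
No other feasible combination does better.

47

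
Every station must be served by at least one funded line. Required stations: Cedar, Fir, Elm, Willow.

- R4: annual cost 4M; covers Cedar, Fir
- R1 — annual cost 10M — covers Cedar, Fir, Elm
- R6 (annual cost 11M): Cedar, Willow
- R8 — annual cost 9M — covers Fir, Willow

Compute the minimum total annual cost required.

19

The greedy cost-per-new-station heuristic would pick R4, R8, and R1 for 23, but a cheaper cover exists.
Choose R1 and R8: together they cover Cedar, Fir, Elm, Willow — every station.
Total annual cost: 10 + 9 = 19.
No cover costs less than 19.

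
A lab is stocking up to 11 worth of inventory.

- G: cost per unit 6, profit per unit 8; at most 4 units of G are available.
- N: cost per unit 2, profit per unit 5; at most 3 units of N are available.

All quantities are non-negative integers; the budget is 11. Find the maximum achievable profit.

This is a bounded integer knapsack.
N has the best ratio (5/2); taking only N gives at most 3×5 = 15 (stopped by the supply cap of 3).
Mixing does better — 1×G and 2×N: cost 10 ≤ 11, profit 1·8 + 2·5 = 18.

18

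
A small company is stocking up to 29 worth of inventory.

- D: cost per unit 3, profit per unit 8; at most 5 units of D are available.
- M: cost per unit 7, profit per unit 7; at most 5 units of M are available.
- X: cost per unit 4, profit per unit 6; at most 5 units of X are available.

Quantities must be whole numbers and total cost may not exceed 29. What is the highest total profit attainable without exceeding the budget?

5×D and 3×X: cost 27 ≤ 29, profit 5·8 + 3·6 = 58.
4×D and 4×X: cost 28 ≤ 29, profit 4·8 + 4·6 = 56.
Best is 58.

58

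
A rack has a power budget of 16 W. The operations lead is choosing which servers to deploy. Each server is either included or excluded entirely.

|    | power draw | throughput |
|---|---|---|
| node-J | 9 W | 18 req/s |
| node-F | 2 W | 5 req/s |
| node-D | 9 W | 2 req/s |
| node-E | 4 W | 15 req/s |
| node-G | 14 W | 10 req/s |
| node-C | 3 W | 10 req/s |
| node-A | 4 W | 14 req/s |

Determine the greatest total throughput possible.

This is an integer program with binary decision variables.
node-J + node-E + node-C: power draw 9 + 4 + 3 = 16 ≤ 16, throughput 18 + 15 + 10 = 43.
node-F + node-E + node-C + node-A: power draw 2 + 4 + 3 + 4 = 13 ≤ 16, throughput 5 + 15 + 10 + 14 = 44.
node-J + node-C + node-A: power draw 9 + 3 + 4 = 16 ≤ 16, throughput 18 + 10 + 14 = 42.
Best is node-F, node-E, node-C, and node-A with total throughput 44.

44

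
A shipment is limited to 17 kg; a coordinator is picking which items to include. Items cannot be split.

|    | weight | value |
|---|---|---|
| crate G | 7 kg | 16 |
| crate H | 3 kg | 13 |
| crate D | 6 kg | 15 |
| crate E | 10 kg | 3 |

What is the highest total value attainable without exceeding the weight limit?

44

Allowing fractional choices, the relaxed optimum would be about 44.3, but items are indivisible.
crate G + crate H: weight 7 + 3 = 10 ≤ 17, value 16 + 13 = 29.
crate G + crate D: weight 7 + 6 = 13 ≤ 17, value 16 + 15 = 31.
crate G + crate H + crate D: weight 7 + 3 + 6 = 16 ≤ 17, value 16 + 13 + 15 = 44.
Best is crate G, crate H, and crate D with total value 44.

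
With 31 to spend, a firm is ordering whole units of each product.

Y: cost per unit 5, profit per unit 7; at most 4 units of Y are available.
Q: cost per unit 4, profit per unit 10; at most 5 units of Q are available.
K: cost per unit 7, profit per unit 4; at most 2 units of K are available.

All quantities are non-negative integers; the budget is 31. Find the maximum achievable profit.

64

Take 2×Y and 5×Q: cost 30 ≤ 31, profit 2·7 + 5·10 = 64.
Q has the best ratio (10/4) and is taken to its limit of 5; remaining capacity is filled optimally with the others.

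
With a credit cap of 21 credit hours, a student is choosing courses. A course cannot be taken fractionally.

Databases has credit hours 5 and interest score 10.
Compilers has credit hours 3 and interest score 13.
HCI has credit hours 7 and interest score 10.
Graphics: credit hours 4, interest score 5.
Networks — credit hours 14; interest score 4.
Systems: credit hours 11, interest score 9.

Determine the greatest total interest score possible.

38

Take Databases, Compilers, HCI, and Graphics: credit hours 5 + 3 + 7 + 4 = 19 ≤ 21, interest score 10 + 13 + 10 + 5 = 38.
No other feasible combination does better.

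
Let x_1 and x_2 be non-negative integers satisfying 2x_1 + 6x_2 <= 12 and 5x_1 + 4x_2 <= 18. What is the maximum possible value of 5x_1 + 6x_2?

16

(x_1,x_2)=(2,1): 2·2+6·1=10≤12, 5·2+4·1=14≤18, objective 16.
(x_1,x_2)=(3,0): 2·3+6·0=6≤12, 5·3+4·0=15≤18, objective 15.
No feasible integer point exceeds 16.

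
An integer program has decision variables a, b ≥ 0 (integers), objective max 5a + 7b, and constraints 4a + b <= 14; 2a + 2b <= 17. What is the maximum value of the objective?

56

Relaxing integrality, the LP optimum is 59.50 at (a,b) = (0, 8.5), which is not an integer point.
(a,b)=(0,8): 4·0+1·8=8≤14, 2·0+2·8=16≤17, objective 56.
(a,b)=(1,7): 4·1+1·7=11≤14, 2·1+2·7=16≤17, objective 54.
(a,b)=(0,7): 4·0+1·7=7≤14, 2·0+2·7=14≤17, objective 49.
The best lattice point is (0,8), giving 56.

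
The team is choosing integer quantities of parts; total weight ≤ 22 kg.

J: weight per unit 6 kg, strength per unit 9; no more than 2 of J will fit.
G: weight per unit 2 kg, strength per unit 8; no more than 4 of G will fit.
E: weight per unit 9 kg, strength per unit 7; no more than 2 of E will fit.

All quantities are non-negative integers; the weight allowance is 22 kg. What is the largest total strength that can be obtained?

2×J and 3×G: weight 18 ≤ 22, strength 2·9 + 3·8 = 42.
2×J and 4×G: weight 20 ≤ 22, strength 2·9 + 4·8 = 50.
Best is 50.

50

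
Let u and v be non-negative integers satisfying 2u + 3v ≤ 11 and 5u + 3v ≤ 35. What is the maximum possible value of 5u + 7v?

27

Relaxing integrality, the LP optimum is 27.50 at (u,v) = (5.5, 0), which is not an integer point.
(u,v)=(4,1) is feasible, giving 27.
(u,v)=(5,0) is feasible, giving 25.
The best lattice point is (4,1), giving 27.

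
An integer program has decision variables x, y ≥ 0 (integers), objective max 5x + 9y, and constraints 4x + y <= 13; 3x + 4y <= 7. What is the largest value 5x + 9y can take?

14

(x,y)=(1,1) is feasible, giving 14.
(x,y)=(2,0) is feasible, giving 10.
(x,y)=(0,1) is feasible, giving 9.
Maximum is 14 at (x,y)=(1,1).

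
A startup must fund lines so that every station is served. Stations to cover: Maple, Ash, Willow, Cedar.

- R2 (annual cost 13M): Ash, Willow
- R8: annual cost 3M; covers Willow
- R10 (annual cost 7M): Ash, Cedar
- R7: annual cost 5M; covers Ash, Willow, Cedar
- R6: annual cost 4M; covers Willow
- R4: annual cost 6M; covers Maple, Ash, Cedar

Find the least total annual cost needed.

9

The greedy cost-per-new-station heuristic would pick R7 and R4 for 11, but a cheaper cover exists.
Choose R8 and R4: together they cover Maple, Ash, Willow, Cedar — every station.
Total annual cost: 3 + 6 = 9.
No cover costs less than 9.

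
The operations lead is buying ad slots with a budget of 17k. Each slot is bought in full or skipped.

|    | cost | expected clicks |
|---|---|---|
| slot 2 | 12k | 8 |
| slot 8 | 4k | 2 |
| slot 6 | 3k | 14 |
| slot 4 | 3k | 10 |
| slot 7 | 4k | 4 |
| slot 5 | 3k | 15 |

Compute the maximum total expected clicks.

Allowing fractional choices, the relaxed optimum would be about 45.7, but ad slots are indivisible.
slot 8 + slot 6 + slot 4 + slot 7 + slot 5: cost 4 + 3 + 3 + 4 + 3 = 17 ≤ 17, expected clicks 2 + 14 + 10 + 4 + 15 = 45.
slot 8 + slot 6 + slot 4 + slot 5: cost 4 + 3 + 3 + 3 = 13 ≤ 17, expected clicks 2 + 14 + 10 + 15 = 41.
slot 6 + slot 4 + slot 7 + slot 5: cost 3 + 3 + 4 + 3 = 13 ≤ 17, expected clicks 14 + 10 + 4 + 15 = 43.
Best is slot 8, slot 6, slot 4, slot 7, and slot 5 with total expected clicks 45.

45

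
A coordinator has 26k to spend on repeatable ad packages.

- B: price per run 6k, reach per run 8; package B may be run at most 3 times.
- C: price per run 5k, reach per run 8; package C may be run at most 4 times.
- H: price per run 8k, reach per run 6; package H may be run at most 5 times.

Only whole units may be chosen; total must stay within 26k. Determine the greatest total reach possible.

This is a bounded integer knapsack.
4×C: price 20 ≤ 26, reach 4·8 = 32.
1×B and 4×C: price 26 ≤ 26, reach 1·8 + 4·8 = 40.
Best is 40.

40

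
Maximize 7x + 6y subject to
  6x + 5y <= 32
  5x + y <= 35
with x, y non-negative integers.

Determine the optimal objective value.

Relaxing integrality, the LP optimum is 38.40 at (x,y) = (0, 6.4), which is not an integer point.
(x,y)=(2,4): 6·2+5·4=32≤32, 5·2+1·4=14≤35, objective 38.
(x,y)=(1,5): 6·1+5·5=31≤32, 5·1+1·5=10≤35, objective 37.
(x,y)=(0,6): 6·0+5·6=30≤32, 5·0+1·6=6≤35, objective 36.
The best lattice point is (2,4), giving 38.

38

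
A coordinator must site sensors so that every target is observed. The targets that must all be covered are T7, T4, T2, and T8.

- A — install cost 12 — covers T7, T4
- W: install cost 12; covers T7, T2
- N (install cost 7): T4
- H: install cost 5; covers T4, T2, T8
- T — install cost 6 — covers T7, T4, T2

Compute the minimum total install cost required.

This is an integer covering problem.
Choose H and T: together they cover T7, T4, T2, T8 — every target.
Total install cost: 5 + 6 = 11.
No cover costs less than 11.

11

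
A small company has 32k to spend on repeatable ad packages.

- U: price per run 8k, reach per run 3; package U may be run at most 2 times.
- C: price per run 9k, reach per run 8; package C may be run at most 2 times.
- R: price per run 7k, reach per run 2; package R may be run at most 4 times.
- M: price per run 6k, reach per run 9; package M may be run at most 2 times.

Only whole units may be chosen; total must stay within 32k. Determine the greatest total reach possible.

M has the best ratio (9/6); taking only M gives at most 2×9 = 18 (stopped by the supply cap of 2).
Mixing does better — 2×C and 2×M: price 30 ≤ 32, reach 2·8 + 2·9 = 34.

34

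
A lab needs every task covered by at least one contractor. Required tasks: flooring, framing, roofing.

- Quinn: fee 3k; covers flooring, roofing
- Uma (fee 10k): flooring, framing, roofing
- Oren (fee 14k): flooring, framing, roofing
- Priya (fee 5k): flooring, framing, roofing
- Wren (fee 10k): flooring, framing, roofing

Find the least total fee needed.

The greedy cost-per-new-task heuristic would pick Quinn and Priya for 8, but a cheaper cover exists.
Priya alone covers flooring, framing, roofing — every task.
Total fee: 5.
No cover costs less than 5.

5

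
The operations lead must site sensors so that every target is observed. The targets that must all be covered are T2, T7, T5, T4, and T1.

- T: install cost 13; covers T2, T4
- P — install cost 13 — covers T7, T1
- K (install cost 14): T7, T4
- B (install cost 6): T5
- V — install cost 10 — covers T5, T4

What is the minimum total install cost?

32

This is a weighted set-cover instance.
The greedy cost-per-new-target heuristic would pick V, P, and T for 36, but a cheaper cover exists.
Choose T, P, and B: together they cover T2, T7, T5, T4, T1 — every target.
Total install cost: 13 + 13 + 6 = 32.
No cover costs less than 32.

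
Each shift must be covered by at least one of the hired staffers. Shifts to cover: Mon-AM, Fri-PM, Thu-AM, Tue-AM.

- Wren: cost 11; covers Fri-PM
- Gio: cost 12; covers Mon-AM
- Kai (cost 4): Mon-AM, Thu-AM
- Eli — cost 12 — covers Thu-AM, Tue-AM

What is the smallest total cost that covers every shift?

Choose Wren, Kai, and Eli: together they cover Mon-AM, Fri-PM, Thu-AM, Tue-AM — every shift.
Total cost: 11 + 4 + 12 = 27.
No cover costs less than 27.

27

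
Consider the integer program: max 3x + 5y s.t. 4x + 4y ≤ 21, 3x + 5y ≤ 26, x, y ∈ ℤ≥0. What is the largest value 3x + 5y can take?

25

(x,y)=(0,5): 4·0+4·5=20≤21, 3·0+5·5=25≤26, objective 25.
(x,y)=(1,4): 4·1+4·4=20≤21, 3·1+5·4=23≤26, objective 23.
Maximum is 25 at (x,y)=(0,5).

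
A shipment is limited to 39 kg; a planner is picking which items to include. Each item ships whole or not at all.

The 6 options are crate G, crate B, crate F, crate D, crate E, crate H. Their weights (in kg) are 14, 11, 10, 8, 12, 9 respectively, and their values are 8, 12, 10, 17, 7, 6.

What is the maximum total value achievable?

crate B + crate F + crate D + crate H: weight 11 + 10 + 8 + 9 = 38 ≤ 39, value 12 + 10 + 17 + 6 = 45.
crate F + crate D + crate E + crate H: weight 10 + 8 + 12 + 9 = 39 ≤ 39, value 10 + 17 + 7 + 6 = 40.
Best is crate B, crate F, crate D, and crate H with total value 45.

45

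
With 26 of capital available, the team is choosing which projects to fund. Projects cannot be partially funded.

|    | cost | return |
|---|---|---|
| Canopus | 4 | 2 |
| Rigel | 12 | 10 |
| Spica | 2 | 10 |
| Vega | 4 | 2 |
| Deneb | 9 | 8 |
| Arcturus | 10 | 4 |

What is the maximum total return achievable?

This is a 0-1 knapsack instance.
Allowing fractional choices, the relaxed optimum would be about 29.5, but projects are indivisible.
Rigel + Spica + Deneb: cost 12 + 2 + 9 = 23 ≤ 26, return 10 + 10 + 8 = 28.
Canopus + Rigel + Spica + Vega: cost 4 + 12 + 2 + 4 = 22 ≤ 26, return 2 + 10 + 10 + 2 = 24.
Rigel + Spica + Arcturus: cost 12 + 2 + 10 = 24 ≤ 26, return 10 + 10 + 4 = 24.
Best is Rigel, Spica, and Deneb with total return 28.

28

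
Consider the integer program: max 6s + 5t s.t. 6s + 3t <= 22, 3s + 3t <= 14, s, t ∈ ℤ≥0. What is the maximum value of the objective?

The continuous relaxation peaks at (2.67, 2) with value 26.00; rounding to a feasible lattice point costs some objective.
(s,t)=(3,1): 6·3+3·1=21≤22, 3·3+3·1=12≤14, objective 23.
(s,t)=(2,2): 6·2+3·2=18≤22, 3·2+3·2=12≤14, objective 22.
(s,t)=(1,3): 6·1+3·3=15≤22, 3·1+3·3=12≤14, objective 21.
Maximum is 23 at (s,t)=(3,1).

23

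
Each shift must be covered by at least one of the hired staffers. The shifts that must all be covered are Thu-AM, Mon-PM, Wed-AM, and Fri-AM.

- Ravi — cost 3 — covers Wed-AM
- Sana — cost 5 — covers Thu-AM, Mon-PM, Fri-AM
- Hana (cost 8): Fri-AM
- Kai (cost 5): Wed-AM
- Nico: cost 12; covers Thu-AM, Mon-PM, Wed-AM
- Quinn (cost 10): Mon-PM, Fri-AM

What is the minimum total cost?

8

Choose Ravi and Sana: together they cover Thu-AM, Mon-PM, Wed-AM, Fri-AM — every shift.
Total cost: 3 + 5 = 8.
No cover costs less than 8.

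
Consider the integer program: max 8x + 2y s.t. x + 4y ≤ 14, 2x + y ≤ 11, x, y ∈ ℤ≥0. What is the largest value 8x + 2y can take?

42

(x,y)=(5,1): 1·5+4·1=9≤14, 2·5+1·1=11≤11, objective 42.
(x,y)=(5,0): 1·5+4·0=5≤14, 2·5+1·0=10≤11, objective 40.
(x,y)=(4,2): 1·4+4·2=12≤14, 2·4+1·2=10≤11, objective 36.
Maximum is 42 at (x,y)=(5,1).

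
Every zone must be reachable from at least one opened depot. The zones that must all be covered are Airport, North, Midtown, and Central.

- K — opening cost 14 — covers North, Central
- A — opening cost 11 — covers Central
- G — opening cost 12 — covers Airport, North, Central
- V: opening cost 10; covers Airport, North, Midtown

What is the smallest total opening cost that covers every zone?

21

Choose A and V: together they cover Airport, North, Midtown, Central — every zone.
Total opening cost: 11 + 10 = 21.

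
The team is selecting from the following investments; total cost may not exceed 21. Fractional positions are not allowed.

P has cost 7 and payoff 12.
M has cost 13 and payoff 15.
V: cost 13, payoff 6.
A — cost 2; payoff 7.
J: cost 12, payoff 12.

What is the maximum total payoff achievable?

31

This is a 0-1 knapsack instance.
Take P, A, and J: cost 7 + 2 + 12 = 21 ≤ 21, payoff 12 + 7 + 12 = 31.
No other feasible combination does better.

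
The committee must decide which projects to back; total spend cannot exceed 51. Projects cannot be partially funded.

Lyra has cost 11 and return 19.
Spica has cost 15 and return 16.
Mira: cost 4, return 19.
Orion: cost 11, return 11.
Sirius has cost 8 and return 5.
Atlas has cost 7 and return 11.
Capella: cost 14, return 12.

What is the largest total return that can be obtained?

77

Allowing fractional choices, the relaxed optimum would be about 78.6, but projects are indivisible.
Lyra + Spica + Mira + Atlas + Capella: cost 11 + 15 + 4 + 7 + 14 = 51 ≤ 51, return 19 + 16 + 19 + 11 + 12 = 77.
Lyra + Spica + Mira + Orion + Atlas: cost 11 + 15 + 4 + 11 + 7 = 48 ≤ 51, return 19 + 16 + 19 + 11 + 11 = 76.
Lyra + Mira + Orion + Atlas + Capella: cost 11 + 4 + 11 + 7 + 14 = 47 ≤ 51, return 19 + 19 + 11 + 11 + 12 = 72.
Best is Lyra, Spica, Mira, Atlas, and Capella with total return 77.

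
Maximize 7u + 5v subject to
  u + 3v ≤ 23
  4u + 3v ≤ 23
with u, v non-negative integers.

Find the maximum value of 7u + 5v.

40

The continuous relaxation peaks at (5.75, 0) with value 40.25; rounding to a feasible lattice point costs some objective.
(u,v)=(5,1): 1·5+3·1=8≤23, 4·5+3·1=23≤23, objective 40.
(u,v)=(4,2): 1·4+3·2=10≤23, 4·4+3·2=22≤23, objective 38.
(u,v)=(5,0): 1·5+3·0=5≤23, 4·5+3·0=20≤23, objective 35.
The best lattice point is (5,1), giving 40.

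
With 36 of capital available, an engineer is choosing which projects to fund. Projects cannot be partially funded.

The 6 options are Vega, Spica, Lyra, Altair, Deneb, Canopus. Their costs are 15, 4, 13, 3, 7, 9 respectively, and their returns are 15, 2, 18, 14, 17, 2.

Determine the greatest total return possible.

Treat it as a binary knapsack problem.
Allowing fractional choices, the relaxed optimum would be about 62.0, but projects are indivisible.
Spica + Lyra + Altair + Deneb: cost 4 + 13 + 3 + 7 = 27 ≤ 36, return 2 + 18 + 14 + 17 = 51.
Spica + Lyra + Altair + Deneb + Canopus: cost 4 + 13 + 3 + 7 + 9 = 36 ≤ 36, return 2 + 18 + 14 + 17 + 2 = 53.
Lyra + Altair + Deneb + Canopus: cost 13 + 3 + 7 + 9 = 32 ≤ 36, return 18 + 14 + 17 + 2 = 51.
Best is Spica, Lyra, Altair, Deneb, and Canopus with total return 53.

53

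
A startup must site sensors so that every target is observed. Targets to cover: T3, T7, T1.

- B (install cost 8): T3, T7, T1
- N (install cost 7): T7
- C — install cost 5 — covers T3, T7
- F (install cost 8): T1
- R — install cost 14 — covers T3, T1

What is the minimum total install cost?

B alone covers T3, T7, T1 — every target.
Total install cost: 8.

8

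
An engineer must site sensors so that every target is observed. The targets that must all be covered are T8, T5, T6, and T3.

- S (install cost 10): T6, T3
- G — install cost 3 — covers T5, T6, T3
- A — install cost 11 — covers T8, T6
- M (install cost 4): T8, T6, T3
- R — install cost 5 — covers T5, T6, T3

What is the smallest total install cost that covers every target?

Choose G and M: together they cover T8, T5, T6, T3 — every target.
Total install cost: 3 + 4 = 7.
No cover costs less than 7.

7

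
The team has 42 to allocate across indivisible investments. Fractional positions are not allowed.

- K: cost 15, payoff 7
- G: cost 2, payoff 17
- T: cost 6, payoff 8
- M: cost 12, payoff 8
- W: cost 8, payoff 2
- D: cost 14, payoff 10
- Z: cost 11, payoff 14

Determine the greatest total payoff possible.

This is an integer program with binary decision variables.
G + T + W + D + Z: cost 2 + 6 + 8 + 14 + 11 = 41 ≤ 42, payoff 17 + 8 + 2 + 10 + 14 = 51.
G + T + D + Z: cost 2 + 6 + 14 + 11 = 33 ≤ 42, payoff 17 + 8 + 10 + 14 = 49.
Best is G, T, W, D, and Z with total payoff 51.

51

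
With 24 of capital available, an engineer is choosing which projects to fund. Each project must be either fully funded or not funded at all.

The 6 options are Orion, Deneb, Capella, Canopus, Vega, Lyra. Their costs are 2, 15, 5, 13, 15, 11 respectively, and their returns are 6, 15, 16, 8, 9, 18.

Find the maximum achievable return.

Allowing fractional choices, the relaxed optimum would be about 46.0, but projects are indivisible.
Orion + Capella + Lyra: cost 2 + 5 + 11 = 18 ≤ 24, return 6 + 16 + 18 = 40.
Orion + Deneb + Capella: cost 2 + 15 + 5 = 22 ≤ 24, return 6 + 15 + 16 = 37.
Best is Orion, Capella, and Lyra with total return 40.

40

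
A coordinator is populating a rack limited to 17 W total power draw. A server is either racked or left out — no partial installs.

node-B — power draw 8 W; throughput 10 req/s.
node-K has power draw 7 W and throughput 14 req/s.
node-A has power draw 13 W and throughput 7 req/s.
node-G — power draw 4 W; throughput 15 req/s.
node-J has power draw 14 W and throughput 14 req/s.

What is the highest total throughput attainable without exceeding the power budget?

Allowing fractional choices, the relaxed optimum would be about 36.5, but servers are indivisible.
node-K + node-G: power draw 7 + 4 = 11 ≤ 17, throughput 14 + 15 = 29.
node-B + node-G: power draw 8 + 4 = 12 ≤ 17, throughput 10 + 15 = 25.
Best is node-K and node-G with total throughput 29.

29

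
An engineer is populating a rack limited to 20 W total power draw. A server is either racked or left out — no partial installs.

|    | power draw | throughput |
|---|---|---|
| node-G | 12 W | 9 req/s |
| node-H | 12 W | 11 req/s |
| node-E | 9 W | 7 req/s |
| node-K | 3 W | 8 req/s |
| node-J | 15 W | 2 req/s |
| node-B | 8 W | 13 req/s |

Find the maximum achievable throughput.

node-G + node-B: power draw 12 + 8 = 20 ≤ 20, throughput 9 + 13 = 22.
node-E + node-K + node-B: power draw 9 + 3 + 8 = 20 ≤ 20, throughput 7 + 8 + 13 = 28.
node-H + node-B: power draw 12 + 8 = 20 ≤ 20, throughput 11 + 13 = 24.
Best is node-E, node-K, and node-B with total throughput 28.

28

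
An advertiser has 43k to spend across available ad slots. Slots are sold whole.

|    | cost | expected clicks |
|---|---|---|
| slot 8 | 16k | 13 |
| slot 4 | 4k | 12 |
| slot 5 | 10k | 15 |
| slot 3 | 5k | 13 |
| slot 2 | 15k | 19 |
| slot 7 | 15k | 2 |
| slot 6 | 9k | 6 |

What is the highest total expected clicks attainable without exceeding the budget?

65

This is an integer program with binary decision variables.
Allowing fractional choices, the relaxed optimum would be about 66.3, but ad slots are indivisible.
slot 4 + slot 5 + slot 3 + slot 2 + slot 6: cost 4 + 10 + 5 + 15 + 9 = 43 ≤ 43, expected clicks 12 + 15 + 13 + 19 + 6 = 65.
slot 4 + slot 5 + slot 3 + slot 2: cost 4 + 10 + 5 + 15 = 34 ≤ 43, expected clicks 12 + 15 + 13 + 19 = 59.
Best is slot 4, slot 5, slot 3, slot 2, and slot 6 with total expected clicks 65.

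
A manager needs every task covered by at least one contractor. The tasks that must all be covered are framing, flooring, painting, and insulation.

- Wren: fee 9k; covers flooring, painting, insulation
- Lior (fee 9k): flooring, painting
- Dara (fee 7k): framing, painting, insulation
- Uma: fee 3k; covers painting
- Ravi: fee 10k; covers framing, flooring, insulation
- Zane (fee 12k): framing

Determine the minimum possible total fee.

13

The greedy cost-per-new-task heuristic would pick Dara and Wren for 16, but a cheaper cover exists.
Choose Uma and Ravi: together they cover framing, flooring, painting, insulation — every task.
Total fee: 3 + 10 = 13.
No cover costs less than 13.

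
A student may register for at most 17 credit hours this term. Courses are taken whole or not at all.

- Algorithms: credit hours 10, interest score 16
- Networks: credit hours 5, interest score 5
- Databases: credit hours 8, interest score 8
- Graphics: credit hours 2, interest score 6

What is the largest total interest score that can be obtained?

This is an integer program with binary decision variables.
Algorithms + Networks + Graphics: credit hours 10 + 5 + 2 = 17 ≤ 17, interest score 16 + 5 + 6 = 27.
Algorithms + Graphics: credit hours 10 + 2 = 12 ≤ 17, interest score 16 + 6 = 22.
Algorithms + Networks: credit hours 10 + 5 = 15 ≤ 17, interest score 16 + 5 = 21.
Best is Algorithms, Networks, and Graphics with total interest score 27.

27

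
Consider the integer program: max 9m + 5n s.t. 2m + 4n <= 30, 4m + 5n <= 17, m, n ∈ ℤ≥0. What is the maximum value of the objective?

36

(m,n)=(4,0) is feasible, giving 36.
(m,n)=(3,1) is feasible, giving 32.
(m,n)=(3,0) is feasible, giving 27.
No feasible integer point exceeds 36.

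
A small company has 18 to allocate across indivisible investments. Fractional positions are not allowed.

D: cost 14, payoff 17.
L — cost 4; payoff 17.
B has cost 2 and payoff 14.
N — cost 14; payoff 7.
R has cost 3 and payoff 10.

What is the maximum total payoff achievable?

D + L: cost 14 + 4 = 18 ≤ 18, payoff 17 + 17 = 34.
L + B + R: cost 4 + 2 + 3 = 9 ≤ 18, payoff 17 + 14 + 10 = 41.
Best is L, B, and R with total payoff 41.

41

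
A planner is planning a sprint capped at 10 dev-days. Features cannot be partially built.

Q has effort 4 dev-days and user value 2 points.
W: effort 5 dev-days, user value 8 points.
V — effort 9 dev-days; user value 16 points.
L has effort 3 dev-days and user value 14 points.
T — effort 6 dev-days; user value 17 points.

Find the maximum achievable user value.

Q + T: effort 4 + 6 = 10 ≤ 10, user value 2 + 17 = 19.
W + L: effort 5 + 3 = 8 ≤ 10, user value 8 + 14 = 22.
L + T: effort 3 + 6 = 9 ≤ 10, user value 14 + 17 = 31.
Best is L and T with total user value 31.

31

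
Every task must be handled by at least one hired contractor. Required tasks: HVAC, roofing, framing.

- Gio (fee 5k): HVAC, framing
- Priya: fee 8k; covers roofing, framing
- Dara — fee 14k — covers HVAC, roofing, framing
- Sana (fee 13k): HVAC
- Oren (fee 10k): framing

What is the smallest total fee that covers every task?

13

Choose Gio and Priya: together they cover HVAC, roofing, framing — every task.
Total fee: 5 + 8 = 13.
No cover costs less than 13.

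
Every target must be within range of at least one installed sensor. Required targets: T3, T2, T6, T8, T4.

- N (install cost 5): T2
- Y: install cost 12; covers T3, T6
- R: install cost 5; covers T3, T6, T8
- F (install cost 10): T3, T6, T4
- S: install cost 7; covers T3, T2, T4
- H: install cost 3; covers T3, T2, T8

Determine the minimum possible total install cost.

The greedy cost-per-new-target heuristic would pick H, R, and S for 15, but a cheaper cover exists.
Choose R and S: together they cover T3, T2, T6, T8, T4 — every target.
Total install cost: 5 + 7 = 12.
No cover costs less than 12.

12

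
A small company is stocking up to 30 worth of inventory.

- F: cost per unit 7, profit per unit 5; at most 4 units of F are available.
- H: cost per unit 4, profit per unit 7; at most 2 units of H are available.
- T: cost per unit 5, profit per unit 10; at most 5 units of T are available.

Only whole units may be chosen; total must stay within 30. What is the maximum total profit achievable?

Take 1×H and 5×T: cost 29 ≤ 30, profit 1·7 + 5·10 = 57.
T has the best ratio (10/5) and is taken to its limit of 5; remaining capacity is filled optimally with the others.

57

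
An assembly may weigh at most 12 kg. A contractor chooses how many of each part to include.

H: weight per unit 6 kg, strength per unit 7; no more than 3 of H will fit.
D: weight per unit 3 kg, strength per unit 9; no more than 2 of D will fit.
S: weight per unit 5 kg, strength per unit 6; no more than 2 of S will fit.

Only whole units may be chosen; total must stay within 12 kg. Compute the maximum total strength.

This is a bounded integer knapsack.
D has the best ratio (9/3); taking only D gives at most 2×9 = 18 (stopped by the supply cap of 2).
Mixing does better — 1×H and 2×D: weight 12 ≤ 12, strength 1·7 + 2·9 = 25.

25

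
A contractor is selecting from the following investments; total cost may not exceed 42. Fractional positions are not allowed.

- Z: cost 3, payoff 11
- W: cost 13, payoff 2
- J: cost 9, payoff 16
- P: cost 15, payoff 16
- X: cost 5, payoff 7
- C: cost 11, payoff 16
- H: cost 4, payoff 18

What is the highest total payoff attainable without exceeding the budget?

77

Allowing fractional choices, the relaxed optimum would be about 78.7, but investments are indivisible.
Z + J + P + X + H: cost 3 + 9 + 15 + 5 + 4 = 36 ≤ 42, payoff 11 + 16 + 16 + 7 + 18 = 68.
Z + J + P + C + H: cost 3 + 9 + 15 + 11 + 4 = 42 ≤ 42, payoff 11 + 16 + 16 + 16 + 18 = 77.
Z + J + X + C + H: cost 3 + 9 + 5 + 11 + 4 = 32 ≤ 42, payoff 11 + 16 + 7 + 16 + 18 = 68.
Best is Z, J, P, C, and H with total payoff 77.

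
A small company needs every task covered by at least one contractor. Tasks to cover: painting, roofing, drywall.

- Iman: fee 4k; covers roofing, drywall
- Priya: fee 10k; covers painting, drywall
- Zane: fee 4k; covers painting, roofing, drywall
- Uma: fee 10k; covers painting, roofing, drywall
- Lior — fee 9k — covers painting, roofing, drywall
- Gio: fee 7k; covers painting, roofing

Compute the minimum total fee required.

This is an integer covering problem.
Zane alone covers painting, roofing, drywall — every task.
Total fee: 4.
No cover costs less than 4.

4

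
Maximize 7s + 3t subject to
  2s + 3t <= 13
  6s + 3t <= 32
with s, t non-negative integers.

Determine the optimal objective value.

35

(s,t)=(5,0) is feasible, giving 35.
(s,t)=(4,1) is feasible, giving 31.
(s,t)=(4,0) is feasible, giving 28.
The best lattice point is (5,0), giving 35.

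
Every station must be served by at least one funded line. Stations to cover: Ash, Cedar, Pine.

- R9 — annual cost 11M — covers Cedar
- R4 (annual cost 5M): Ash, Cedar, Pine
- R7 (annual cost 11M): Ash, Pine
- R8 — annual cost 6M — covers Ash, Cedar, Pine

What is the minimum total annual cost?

This is a weighted set-cover instance.
R4 alone covers Ash, Cedar, Pine — every station.
Total annual cost: 5.
No cover costs less than 5.

5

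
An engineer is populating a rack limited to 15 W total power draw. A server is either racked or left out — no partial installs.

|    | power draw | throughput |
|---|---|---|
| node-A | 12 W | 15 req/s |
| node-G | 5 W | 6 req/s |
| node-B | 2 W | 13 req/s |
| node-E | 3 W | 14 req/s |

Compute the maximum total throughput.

33

This is a 0-1 knapsack instance.
Take node-G, node-B, and node-E: power draw 5 + 2 + 3 = 10 ≤ 15, throughput 6 + 13 + 14 = 33.
No other feasible combination does better.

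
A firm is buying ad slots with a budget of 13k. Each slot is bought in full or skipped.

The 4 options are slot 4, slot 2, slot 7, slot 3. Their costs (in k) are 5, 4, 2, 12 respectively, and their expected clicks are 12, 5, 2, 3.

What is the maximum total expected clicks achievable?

19

slot 4 + slot 7: cost 5 + 2 = 7 ≤ 13, expected clicks 12 + 2 = 14.
slot 4 + slot 2 + slot 7: cost 5 + 4 + 2 = 11 ≤ 13, expected clicks 12 + 5 + 2 = 19.
slot 4 + slot 2: cost 5 + 4 = 9 ≤ 13, expected clicks 12 + 5 = 17.
Best is slot 4, slot 2, and slot 7 with total expected clicks 19.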